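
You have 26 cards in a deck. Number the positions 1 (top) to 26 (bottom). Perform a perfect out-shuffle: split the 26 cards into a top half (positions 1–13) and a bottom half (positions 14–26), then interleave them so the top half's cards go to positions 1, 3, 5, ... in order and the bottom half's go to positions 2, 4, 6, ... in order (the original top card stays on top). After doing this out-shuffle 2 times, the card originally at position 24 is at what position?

18

Track the card's position through each out-shuffle:
24 → 22 → 18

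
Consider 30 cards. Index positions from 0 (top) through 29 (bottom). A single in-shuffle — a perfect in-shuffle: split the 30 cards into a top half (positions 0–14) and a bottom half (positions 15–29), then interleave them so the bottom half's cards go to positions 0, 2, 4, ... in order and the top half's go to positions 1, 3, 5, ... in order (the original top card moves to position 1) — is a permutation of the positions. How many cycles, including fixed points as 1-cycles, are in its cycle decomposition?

Trace each unvisited position around until it returns:
(0 1 3 7 15) (2 5 11 23 16) (4 9 19 8 17) (6 13 27 24 18) (10 21 12 25 20) (14 29 28 26 22)
6 cycles in total.

6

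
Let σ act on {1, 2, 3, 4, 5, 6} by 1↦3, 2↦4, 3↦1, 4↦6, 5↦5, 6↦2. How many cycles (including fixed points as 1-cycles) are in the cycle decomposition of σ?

3

Cycle decomposition: (1 3) (2 4 6) (5).
3 cycles.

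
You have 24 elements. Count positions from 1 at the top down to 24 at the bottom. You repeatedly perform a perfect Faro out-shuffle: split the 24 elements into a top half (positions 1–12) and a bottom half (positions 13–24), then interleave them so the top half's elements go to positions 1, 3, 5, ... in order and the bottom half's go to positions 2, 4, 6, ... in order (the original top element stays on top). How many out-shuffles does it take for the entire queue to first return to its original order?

11

The out-shuffle permutes the 24 positions with cycle lengths [1, 1, 11, 11].
Every element is home exactly when every cycle has completed a whole number of laps, i.e. after lcm(1, 11) = 11 out-shuffles.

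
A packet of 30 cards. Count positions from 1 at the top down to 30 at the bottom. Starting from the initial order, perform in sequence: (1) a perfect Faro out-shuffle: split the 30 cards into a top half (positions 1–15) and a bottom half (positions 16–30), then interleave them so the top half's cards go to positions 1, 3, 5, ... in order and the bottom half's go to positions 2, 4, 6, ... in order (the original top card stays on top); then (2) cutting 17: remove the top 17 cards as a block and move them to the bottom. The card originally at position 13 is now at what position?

Track the card from position 13 forward through each operation:
  after op 1 (out-shuffle): 13 → 25
  after op 2 (cut 17): 25 → 8

8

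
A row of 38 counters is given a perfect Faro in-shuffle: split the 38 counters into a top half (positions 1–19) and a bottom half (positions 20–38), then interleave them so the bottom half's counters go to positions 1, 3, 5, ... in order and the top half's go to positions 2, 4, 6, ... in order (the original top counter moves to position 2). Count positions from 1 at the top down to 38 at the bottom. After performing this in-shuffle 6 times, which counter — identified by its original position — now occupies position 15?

Work backwards from position 15, undoing one in-shuffle at a time:
15 ← 27 ← 33 ← 36 ← 18 ← 9 ← 24
So the counter now at position 15 started at position 24.

24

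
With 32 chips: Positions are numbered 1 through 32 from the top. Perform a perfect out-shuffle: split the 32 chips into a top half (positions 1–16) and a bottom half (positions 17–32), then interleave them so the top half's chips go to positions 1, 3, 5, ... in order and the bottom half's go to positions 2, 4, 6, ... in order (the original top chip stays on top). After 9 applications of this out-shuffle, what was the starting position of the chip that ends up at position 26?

20

Work backwards from position 26, undoing one out-shuffle at a time:
26 ← 29 ← 15 ← 8 ← 20 ← 26 ← 29 ← 15 ← 8 ← 20
So the chip now at position 26 started at position 20.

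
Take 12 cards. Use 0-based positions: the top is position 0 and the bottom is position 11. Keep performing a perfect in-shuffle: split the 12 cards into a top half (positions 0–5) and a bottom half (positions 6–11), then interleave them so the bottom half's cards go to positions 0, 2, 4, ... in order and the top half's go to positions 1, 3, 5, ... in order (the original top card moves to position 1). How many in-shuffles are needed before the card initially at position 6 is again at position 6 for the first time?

12

Follow position 6 under repeated in-shuffles:
6 → 0 → 1 → 3 → 7 → 2 → 5 → 11 → 10 → 8 → 4 → 9 → 6
It first returns after 12 in-shuffles.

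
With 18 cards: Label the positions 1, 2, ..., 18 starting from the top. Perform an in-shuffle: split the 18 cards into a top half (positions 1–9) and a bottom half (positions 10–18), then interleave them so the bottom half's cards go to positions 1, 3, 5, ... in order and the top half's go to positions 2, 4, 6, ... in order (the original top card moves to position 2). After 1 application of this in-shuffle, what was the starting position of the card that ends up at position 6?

Work backwards from position 6, undoing one in-shuffle at a time:
6 ← 3
So the card now at position 6 started at position 3.

3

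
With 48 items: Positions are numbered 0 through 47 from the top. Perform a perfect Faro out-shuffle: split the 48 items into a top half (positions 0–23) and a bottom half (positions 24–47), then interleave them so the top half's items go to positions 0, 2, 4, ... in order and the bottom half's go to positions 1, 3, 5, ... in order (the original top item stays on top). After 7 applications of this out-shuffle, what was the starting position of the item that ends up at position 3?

7

Work backwards from position 3, undoing one out-shuffle at a time:
3 ← 25 ← 36 ← 18 ← 9 ← 28 ← 14 ← 7
So the item now at position 3 started at position 7.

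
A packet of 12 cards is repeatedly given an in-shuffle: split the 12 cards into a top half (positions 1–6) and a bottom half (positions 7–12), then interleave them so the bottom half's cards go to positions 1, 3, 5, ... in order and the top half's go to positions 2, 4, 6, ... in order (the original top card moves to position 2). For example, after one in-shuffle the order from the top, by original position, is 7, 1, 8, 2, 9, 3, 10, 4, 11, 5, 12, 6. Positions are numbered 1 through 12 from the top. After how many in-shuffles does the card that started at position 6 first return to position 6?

Follow position 6 under repeated in-shuffles:
6 → 12 → 11 → 9 → 5 → 10 → 7 → 1 → 2 → 4 → 8 → 3 → 6
It first returns after 12 in-shuffles.

12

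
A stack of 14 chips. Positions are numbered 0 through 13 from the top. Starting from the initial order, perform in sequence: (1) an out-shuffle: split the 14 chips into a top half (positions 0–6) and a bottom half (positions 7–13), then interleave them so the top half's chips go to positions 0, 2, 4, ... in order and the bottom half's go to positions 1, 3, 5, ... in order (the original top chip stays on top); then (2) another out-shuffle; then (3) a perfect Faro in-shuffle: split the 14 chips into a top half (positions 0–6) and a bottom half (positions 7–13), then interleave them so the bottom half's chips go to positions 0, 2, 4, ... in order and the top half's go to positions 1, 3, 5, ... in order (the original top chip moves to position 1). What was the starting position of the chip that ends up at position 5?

7

Undo the operations in reverse order, starting from position 5:
  undo op 3 (in-shuffle, from top half): 5 ← 2
  undo op 2 (out-shuffle, from top half): 2 ← 1
  undo op 1 (out-shuffle, from bottom half): 1 ← 7
So the chip at position 5 came from original position 7.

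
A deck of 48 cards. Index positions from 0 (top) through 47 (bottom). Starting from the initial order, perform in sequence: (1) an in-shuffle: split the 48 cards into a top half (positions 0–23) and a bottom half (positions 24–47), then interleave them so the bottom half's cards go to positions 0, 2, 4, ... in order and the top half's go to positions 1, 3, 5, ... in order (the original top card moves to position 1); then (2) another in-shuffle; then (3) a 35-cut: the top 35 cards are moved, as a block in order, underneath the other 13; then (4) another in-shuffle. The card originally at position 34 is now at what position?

13

Track the card from position 34 forward through each operation:
  after op 1 (in-shuffle): 34 → 20
  after op 2 (in-shuffle): 20 → 41
  after op 3 (cut 35): 41 → 6
  after op 4 (in-shuffle): 6 → 13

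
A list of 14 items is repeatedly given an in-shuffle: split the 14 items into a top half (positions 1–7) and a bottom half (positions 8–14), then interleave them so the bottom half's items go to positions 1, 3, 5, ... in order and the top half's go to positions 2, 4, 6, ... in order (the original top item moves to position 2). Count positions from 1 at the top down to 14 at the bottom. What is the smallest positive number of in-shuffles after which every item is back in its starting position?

The in-shuffle permutes the 14 positions with cycle lengths [2, 4, 4, 4].
Every item is home exactly when every cycle has completed a whole number of laps, i.e. after lcm(2, 4) = 4 in-shuffles.

4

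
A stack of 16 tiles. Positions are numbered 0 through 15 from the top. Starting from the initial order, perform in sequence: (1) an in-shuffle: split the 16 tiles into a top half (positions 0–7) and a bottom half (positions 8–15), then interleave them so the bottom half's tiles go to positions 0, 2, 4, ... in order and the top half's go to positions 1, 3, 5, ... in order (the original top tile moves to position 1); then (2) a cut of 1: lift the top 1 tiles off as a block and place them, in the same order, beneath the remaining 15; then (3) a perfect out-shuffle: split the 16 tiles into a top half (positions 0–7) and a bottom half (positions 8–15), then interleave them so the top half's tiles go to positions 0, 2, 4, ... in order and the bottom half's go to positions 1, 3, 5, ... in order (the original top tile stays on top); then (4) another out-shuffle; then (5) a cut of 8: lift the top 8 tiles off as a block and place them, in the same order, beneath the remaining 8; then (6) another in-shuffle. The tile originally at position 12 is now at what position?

Track the tile from position 12 forward through each operation:
  after op 1 (in-shuffle): 12 → 8
  after op 2 (cut 1): 8 → 7
  after op 3 (out-shuffle): 7 → 14
  after op 4 (out-shuffle): 14 → 13
  after op 5 (cut 8): 13 → 5
  after op 6 (in-shuffle): 5 → 11

11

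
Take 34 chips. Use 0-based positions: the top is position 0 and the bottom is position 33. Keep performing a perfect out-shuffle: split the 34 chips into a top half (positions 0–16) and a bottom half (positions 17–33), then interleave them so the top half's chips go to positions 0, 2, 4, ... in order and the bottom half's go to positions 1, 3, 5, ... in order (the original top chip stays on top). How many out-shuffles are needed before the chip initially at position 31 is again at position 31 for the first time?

10

Follow position 31 under repeated out-shuffles:
31 → 29 → 25 → 17 → 1 → 2 → 4 → 8 → 16 → 32 → 31
It first returns after 10 out-shuffles.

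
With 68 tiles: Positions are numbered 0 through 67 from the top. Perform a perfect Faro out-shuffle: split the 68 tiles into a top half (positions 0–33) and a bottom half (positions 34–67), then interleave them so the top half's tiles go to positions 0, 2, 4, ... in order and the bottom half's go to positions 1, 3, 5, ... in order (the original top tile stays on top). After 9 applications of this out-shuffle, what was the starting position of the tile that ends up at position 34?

Work backwards from position 34, undoing one out-shuffle at a time:
34 ← 17 ← 42 ← 21 ← 44 ← 22 ← 11 ← 39 ← 53 ← 60
So the tile now at position 34 started at position 60.

60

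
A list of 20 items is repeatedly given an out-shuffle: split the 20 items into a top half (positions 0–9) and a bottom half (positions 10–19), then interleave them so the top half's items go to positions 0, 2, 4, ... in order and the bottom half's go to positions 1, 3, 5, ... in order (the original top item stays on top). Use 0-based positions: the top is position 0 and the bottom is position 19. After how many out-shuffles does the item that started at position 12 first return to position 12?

18

Follow position 12 under repeated out-shuffles:
12 → 5 → 10 → 1 → 2 → 4 → 8 → 16 → 13 → 7 → 14 → 9 → 18 → 17 → 15 → 11 → 3 → 6 → 12
It first returns after 18 out-shuffles.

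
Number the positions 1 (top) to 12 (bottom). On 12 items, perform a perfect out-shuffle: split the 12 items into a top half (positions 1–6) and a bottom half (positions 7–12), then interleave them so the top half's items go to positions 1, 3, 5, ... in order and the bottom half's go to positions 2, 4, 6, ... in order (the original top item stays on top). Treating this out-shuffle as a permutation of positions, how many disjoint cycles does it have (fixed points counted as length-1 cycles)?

3

Trace each unvisited position around until it returns:
(1) (2 3 5 9 6 11 10 8 4 7) (12)
3 cycles in total.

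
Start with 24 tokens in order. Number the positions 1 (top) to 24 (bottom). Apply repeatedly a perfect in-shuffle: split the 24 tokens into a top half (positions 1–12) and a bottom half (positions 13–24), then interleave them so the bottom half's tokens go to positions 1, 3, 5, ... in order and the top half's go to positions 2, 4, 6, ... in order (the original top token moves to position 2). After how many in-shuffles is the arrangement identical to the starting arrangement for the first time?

20

The in-shuffle permutes the 24 positions with cycle lengths [4, 20].
Every token is home exactly when every cycle has completed a whole number of laps, i.e. after lcm(4, 20) = 20 in-shuffles.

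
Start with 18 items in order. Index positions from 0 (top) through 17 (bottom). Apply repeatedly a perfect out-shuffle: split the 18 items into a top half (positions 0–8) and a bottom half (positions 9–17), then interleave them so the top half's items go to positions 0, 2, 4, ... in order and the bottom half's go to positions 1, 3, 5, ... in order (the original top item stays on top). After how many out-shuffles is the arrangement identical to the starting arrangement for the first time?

The out-shuffle permutes the 18 positions with cycle lengths [1, 1, 8, 8].
Every item is home exactly when every cycle has completed a whole number of laps, i.e. after lcm(1, 8) = 8 out-shuffles.

8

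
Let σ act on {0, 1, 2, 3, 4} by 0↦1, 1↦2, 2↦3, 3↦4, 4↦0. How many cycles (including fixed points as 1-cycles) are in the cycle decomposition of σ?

Cycle decomposition: (0 1 2 3 4).
1 cycle.

1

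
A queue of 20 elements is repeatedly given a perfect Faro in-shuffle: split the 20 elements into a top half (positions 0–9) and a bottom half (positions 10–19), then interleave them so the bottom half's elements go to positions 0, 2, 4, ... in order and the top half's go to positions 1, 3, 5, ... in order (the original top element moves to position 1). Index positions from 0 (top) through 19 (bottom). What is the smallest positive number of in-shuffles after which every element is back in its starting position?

6

The in-shuffle permutes the 20 positions with cycle lengths [2, 3, 3, 6, 6].
Every element is home exactly when every cycle has completed a whole number of laps, i.e. after lcm(2, 3, 6) = 6 in-shuffles.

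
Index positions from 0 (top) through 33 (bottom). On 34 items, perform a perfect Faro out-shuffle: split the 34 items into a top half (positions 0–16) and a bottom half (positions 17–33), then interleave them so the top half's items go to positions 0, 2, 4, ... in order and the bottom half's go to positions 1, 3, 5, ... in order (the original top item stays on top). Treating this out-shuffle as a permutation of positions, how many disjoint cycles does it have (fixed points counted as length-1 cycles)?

6

Trace each unvisited position around until it returns:
(0) (1 2 4 8 16 32 31 29 25 17) (3 6 12 24 15 30 27 21 9 18) (5 10 20 7 14 28 23 13 26 19) (11 22) (33)
6 cycles in total.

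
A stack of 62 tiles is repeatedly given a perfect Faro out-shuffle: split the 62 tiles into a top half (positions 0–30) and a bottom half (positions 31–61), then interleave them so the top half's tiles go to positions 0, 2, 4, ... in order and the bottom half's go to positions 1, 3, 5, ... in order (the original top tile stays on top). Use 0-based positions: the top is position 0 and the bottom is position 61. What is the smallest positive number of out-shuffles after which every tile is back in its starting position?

60

The out-shuffle permutes the 62 positions with cycle lengths [1, 1, 60].
Every tile is home exactly when every cycle has completed a whole number of laps, i.e. after lcm(1, 60) = 60 out-shuffles.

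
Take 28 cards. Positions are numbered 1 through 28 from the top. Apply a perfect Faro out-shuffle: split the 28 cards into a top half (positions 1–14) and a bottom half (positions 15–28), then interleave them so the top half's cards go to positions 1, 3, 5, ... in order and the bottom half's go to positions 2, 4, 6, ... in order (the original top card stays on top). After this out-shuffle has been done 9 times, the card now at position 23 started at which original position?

6

Work backwards from position 23, undoing one out-shuffle at a time:
23 ← 12 ← 20 ← 24 ← 26 ← 27 ← 14 ← 21 ← 11 ← 6
So the card now at position 23 started at position 6.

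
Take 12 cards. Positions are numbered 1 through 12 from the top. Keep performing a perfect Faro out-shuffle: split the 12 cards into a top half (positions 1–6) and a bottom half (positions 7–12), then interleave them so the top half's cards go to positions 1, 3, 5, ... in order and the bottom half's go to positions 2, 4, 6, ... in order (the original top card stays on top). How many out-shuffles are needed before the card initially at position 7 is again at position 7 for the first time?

10

Follow position 7 under repeated out-shuffles:
7 → 2 → 3 → 5 → 9 → 6 → 11 → 10 → 8 → 4 → 7
It first returns after 10 out-shuffles.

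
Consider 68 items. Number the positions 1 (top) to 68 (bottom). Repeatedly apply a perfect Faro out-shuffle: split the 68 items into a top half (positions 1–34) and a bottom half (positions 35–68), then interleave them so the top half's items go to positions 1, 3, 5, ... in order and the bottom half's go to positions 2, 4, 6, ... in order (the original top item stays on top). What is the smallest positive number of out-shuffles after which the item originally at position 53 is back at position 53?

66

Follow position 53 under repeated out-shuffles:
53 → 38 → 8 → 15 → 29 → 57 → 46 → 24 → ... → 53 (length 66)
It first returns after 66 out-shuffles.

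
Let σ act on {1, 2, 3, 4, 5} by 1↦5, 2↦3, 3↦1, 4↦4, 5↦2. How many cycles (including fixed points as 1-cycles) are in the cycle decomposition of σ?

2

Cycle decomposition: (1 5 2 3) (4).
2 cycles.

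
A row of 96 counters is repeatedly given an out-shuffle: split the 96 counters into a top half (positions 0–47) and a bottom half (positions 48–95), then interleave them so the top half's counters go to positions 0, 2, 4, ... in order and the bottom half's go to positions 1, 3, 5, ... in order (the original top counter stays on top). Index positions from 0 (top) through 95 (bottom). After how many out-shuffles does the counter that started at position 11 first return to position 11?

36

Follow position 11 under repeated out-shuffles:
11 → 22 → 44 → 88 → 81 → 67 → 39 → 78 → ... → 11 (length 36)
It first returns after 36 out-shuffles.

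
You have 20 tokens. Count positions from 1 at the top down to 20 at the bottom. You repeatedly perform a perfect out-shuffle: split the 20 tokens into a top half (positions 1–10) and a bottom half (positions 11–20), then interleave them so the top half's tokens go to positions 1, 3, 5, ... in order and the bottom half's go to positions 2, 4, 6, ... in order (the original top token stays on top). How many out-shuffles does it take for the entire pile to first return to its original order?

The out-shuffle permutes the 20 positions with cycle lengths [1, 1, 18].
Every token is home exactly when every cycle has completed a whole number of laps, i.e. after lcm(1, 18) = 18 out-shuffles.

18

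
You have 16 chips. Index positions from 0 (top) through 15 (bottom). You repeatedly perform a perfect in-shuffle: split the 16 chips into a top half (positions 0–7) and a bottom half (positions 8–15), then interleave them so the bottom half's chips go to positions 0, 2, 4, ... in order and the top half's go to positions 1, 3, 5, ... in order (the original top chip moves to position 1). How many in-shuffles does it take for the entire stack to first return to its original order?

The in-shuffle permutes the 16 positions with cycle lengths [8, 8].
Every chip is home exactly when every cycle has completed a whole number of laps, i.e. after lcm(8) = 8 in-shuffles.

8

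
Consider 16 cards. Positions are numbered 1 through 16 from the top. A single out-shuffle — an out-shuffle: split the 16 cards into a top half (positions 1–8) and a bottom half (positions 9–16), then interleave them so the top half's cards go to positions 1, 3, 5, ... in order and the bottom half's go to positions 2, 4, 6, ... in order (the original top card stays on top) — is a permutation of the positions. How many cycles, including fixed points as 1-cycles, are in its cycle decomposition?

6

Trace each unvisited position around until it returns:
(1) (2 3 5 9) (4 7 13 10) (6 11) (8 15 14 12) (16)
6 cycles in total.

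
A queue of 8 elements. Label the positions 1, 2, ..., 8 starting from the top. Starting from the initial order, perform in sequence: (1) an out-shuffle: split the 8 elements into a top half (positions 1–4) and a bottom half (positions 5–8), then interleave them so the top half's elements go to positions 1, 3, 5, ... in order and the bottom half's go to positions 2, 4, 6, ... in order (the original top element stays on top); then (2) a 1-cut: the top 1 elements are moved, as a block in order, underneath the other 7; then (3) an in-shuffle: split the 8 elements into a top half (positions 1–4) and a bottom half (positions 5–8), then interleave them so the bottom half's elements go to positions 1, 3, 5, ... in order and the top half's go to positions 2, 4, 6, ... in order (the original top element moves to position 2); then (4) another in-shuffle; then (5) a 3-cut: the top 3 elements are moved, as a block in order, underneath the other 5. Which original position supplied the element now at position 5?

2

Undo the operations in reverse order, starting from position 5:
  undo op 5 (cut 3): 5 ← 8
  undo op 4 (in-shuffle, from top half): 8 ← 4
  undo op 3 (in-shuffle, from top half): 4 ← 2
  undo op 2 (cut 1): 2 ← 3
  undo op 1 (out-shuffle, from top half): 3 ← 2
So the element at position 5 came from original position 2.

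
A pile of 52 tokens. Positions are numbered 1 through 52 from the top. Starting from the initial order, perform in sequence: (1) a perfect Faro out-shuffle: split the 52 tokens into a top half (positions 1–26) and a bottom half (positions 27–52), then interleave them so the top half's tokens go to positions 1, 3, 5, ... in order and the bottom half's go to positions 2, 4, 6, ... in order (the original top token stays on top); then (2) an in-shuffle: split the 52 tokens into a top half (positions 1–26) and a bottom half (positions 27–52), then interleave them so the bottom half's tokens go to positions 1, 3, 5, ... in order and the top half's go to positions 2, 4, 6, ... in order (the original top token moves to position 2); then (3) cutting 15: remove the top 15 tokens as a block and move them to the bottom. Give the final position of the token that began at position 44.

Track the token from position 44 forward through each operation:
  after op 1 (out-shuffle): 44 → 36
  after op 2 (in-shuffle): 36 → 19
  after op 3 (cut 15): 19 → 4

4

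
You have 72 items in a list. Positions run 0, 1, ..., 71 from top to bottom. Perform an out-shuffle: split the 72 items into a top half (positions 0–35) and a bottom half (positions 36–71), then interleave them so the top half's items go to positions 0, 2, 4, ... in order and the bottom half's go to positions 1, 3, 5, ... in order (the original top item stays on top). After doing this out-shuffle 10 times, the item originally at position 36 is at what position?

Track the item's position through each out-shuffle:
36 → 1 → 2 → 4 → 8 → 16 → 32 → 64 → 57 → 43 → 15

15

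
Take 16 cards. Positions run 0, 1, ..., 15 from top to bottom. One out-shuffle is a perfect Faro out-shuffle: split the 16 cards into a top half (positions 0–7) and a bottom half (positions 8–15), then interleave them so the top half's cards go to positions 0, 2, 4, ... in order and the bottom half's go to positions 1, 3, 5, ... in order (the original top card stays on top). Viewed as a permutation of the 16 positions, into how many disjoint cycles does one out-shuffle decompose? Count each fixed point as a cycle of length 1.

Trace each unvisited position around until it returns:
(0) (1 2 4 8) (3 6 12 9) (5 10) (7 14 13 11) (15)
6 cycles in total.

6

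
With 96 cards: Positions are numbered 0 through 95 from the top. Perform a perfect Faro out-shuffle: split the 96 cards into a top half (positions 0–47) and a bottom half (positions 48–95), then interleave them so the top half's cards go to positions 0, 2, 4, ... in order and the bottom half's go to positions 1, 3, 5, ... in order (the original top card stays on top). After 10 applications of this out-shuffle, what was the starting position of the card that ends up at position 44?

16

Work backwards from position 44, undoing one out-shuffle at a time:
44 ← 22 ← 11 ← 53 ← 74 ← 37 ← 66 ← 33 ← 64 ← 32 ← 16
So the card now at position 44 started at position 16.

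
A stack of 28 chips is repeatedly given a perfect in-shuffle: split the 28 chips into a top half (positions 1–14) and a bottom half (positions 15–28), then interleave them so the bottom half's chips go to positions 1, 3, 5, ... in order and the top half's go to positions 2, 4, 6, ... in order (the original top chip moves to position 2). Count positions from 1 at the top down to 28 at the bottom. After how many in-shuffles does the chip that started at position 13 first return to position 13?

Follow position 13 under repeated in-shuffles:
13 → 26 → 23 → 17 → 5 → 10 → 20 → 11 → ... → 13 (length 28)
It first returns after 28 in-shuffles.

28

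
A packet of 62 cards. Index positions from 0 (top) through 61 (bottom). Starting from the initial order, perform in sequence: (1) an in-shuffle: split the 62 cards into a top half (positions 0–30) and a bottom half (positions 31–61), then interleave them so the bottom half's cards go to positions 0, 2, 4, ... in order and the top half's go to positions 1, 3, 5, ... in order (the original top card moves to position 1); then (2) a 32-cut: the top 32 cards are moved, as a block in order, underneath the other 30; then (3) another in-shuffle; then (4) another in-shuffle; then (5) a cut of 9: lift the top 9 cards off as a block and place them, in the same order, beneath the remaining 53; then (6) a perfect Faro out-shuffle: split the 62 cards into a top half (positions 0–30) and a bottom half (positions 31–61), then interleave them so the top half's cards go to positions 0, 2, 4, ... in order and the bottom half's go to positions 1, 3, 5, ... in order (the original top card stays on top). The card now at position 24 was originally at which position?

34

Undo the operations in reverse order, starting from position 24:
  undo op 6 (out-shuffle, from top half): 24 ← 12
  undo op 5 (cut 9): 12 ← 21
  undo op 4 (in-shuffle, from top half): 21 ← 10
  undo op 3 (in-shuffle, from bottom half): 10 ← 36
  undo op 2 (cut 32): 36 ← 6
  undo op 1 (in-shuffle, from bottom half): 6 ← 34
So the card at position 24 came from original position 34.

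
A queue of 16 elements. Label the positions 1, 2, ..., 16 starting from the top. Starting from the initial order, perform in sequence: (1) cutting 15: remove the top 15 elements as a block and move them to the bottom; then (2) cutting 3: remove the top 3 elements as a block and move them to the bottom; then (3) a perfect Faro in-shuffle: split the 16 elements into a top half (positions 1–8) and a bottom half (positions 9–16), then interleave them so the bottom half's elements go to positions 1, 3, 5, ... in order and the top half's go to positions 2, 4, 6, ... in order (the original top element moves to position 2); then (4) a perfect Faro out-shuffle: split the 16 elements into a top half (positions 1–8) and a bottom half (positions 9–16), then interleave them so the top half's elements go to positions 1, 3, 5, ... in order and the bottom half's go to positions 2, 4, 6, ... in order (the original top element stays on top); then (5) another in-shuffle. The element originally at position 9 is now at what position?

7

Track the element from position 9 forward through each operation:
  after op 1 (cut 15): 9 → 10
  after op 2 (cut 3): 10 → 7
  after op 3 (in-shuffle): 7 → 14
  after op 4 (out-shuffle): 14 → 12
  after op 5 (in-shuffle): 12 → 7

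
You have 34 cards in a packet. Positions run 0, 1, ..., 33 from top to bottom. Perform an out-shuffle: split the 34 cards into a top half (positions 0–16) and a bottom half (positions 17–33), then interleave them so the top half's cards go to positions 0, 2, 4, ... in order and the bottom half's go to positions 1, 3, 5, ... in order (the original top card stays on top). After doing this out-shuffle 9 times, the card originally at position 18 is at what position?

9

Track the card's position through each out-shuffle:
18 → 3 → 6 → 12 → 24 → 15 → 30 → 27 → 21 → 9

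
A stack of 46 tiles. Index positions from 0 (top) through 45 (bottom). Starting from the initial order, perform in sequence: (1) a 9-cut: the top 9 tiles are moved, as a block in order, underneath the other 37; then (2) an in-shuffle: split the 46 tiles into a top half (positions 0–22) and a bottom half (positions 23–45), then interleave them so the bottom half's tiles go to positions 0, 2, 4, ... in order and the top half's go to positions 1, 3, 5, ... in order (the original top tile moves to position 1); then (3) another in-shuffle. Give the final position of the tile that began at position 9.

3

Track the tile from position 9 forward through each operation:
  after op 1 (cut 9): 9 → 0
  after op 2 (in-shuffle): 0 → 1
  after op 3 (in-shuffle): 1 → 3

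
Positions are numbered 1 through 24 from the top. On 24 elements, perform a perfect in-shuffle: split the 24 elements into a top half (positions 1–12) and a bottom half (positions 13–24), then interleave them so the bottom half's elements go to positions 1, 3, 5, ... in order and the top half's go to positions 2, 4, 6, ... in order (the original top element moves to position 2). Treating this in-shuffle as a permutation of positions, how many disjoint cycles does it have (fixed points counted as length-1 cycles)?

Trace each unvisited position around until it returns:
(1 2 4 8 16 7 ... len 20) (5 10 20 15)
2 cycles in total.

2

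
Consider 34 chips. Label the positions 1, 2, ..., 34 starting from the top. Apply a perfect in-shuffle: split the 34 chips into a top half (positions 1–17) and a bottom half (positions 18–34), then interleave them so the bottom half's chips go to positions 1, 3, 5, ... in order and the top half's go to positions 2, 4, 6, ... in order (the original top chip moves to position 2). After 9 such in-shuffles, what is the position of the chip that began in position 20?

20

Track the chip's position through each in-shuffle:
20 → 5 → 10 → 20 → 5 → 10 → 20 → 5 → 10 → 20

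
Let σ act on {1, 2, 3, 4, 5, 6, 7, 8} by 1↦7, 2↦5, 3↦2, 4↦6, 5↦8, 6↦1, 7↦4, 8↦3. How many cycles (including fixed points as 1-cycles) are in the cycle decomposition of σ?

Cycle decomposition: (1 7 4 6) (2 5 8 3).
2 cycles.

2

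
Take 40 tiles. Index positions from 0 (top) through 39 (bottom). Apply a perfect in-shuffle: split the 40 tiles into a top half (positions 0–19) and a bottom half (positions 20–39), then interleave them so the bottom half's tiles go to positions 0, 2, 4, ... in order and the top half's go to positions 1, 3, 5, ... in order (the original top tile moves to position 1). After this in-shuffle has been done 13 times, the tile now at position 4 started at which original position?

24

Work backwards from position 4, undoing one in-shuffle at a time:
4 ← 22 ← 31 ← 15 ← 7 ← ... ← 24 (13 steps).
So the tile now at position 4 started at position 24.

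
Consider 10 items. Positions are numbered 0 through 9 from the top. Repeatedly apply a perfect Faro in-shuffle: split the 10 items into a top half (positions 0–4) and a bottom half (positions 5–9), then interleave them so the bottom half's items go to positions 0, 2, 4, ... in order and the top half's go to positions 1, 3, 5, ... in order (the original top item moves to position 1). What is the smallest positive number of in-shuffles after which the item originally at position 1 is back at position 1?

10

Follow position 1 under repeated in-shuffles:
1 → 3 → 7 → 4 → 9 → 8 → 6 → 2 → 5 → 0 → 1
It first returns after 10 in-shuffles.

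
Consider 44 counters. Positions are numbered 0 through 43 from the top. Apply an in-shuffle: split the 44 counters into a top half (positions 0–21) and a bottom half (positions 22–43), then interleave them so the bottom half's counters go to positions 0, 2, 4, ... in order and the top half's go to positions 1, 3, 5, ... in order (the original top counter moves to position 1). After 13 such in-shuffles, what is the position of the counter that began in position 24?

4

Track position through each in-shuffle: 24 → 4 → 9 → 19 → 39 → ... (continuing for 13 shuffles total) → 4.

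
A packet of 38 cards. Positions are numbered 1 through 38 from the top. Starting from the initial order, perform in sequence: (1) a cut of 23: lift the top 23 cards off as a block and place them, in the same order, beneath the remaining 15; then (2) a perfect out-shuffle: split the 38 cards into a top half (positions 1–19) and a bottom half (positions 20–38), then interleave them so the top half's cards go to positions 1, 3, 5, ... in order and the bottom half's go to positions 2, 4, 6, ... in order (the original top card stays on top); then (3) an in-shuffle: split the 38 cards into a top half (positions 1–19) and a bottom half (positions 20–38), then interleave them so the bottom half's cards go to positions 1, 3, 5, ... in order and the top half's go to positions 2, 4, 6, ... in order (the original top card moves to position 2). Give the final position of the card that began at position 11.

Track the card from position 11 forward through each operation:
  after op 1 (cut 23): 11 → 26
  after op 2 (out-shuffle): 26 → 14
  after op 3 (in-shuffle): 14 → 28

28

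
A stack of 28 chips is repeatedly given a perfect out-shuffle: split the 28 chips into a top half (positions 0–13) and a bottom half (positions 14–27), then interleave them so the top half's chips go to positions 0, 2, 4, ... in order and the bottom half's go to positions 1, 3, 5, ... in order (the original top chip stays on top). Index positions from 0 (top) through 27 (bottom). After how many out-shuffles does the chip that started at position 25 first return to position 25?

Follow position 25 under repeated out-shuffles:
25 → 23 → 19 → 11 → 22 → 17 → 7 → 14 → 1 → 2 → 4 → 8 → 16 → 5 → 10 → 20 → 13 → 26 → 25
It first returns after 18 out-shuffles.

18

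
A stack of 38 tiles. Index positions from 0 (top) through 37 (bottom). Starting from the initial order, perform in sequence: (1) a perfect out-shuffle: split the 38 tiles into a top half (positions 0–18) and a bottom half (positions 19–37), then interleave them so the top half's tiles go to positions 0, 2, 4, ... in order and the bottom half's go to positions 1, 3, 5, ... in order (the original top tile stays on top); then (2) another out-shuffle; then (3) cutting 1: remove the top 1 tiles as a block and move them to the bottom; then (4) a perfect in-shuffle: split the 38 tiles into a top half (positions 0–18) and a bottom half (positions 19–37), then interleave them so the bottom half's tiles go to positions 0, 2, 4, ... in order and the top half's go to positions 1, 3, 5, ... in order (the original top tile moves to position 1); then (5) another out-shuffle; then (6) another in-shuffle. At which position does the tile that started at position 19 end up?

13

Track the tile from position 19 forward through each operation:
  after op 1 (out-shuffle): 19 → 1
  after op 2 (out-shuffle): 1 → 2
  after op 3 (cut 1): 2 → 1
  after op 4 (in-shuffle): 1 → 3
  after op 5 (out-shuffle): 3 → 6
  after op 6 (in-shuffle): 6 → 13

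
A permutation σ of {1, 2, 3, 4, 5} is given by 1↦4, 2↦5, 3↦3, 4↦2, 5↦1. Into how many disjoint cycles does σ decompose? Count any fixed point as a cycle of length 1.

Cycle decomposition: (1 4 2 5) (3).
2 cycles.

2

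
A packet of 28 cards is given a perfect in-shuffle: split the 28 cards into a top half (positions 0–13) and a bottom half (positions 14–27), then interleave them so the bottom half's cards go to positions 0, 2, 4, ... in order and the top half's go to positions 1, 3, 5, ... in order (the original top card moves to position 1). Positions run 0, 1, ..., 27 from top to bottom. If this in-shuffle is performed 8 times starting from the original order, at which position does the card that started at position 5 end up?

27

Track the card's position through each in-shuffle:
5 → 11 → 23 → 18 → 8 → 17 → 6 → 13 → 27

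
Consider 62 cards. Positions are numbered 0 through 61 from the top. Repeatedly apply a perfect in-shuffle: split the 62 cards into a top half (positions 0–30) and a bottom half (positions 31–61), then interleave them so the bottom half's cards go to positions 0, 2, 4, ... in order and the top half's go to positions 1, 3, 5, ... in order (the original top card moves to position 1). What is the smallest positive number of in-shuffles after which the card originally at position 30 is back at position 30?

6

Follow position 30 under repeated in-shuffles:
30 → 61 → 60 → 58 → 54 → 46 → 30
It first returns after 6 in-shuffles.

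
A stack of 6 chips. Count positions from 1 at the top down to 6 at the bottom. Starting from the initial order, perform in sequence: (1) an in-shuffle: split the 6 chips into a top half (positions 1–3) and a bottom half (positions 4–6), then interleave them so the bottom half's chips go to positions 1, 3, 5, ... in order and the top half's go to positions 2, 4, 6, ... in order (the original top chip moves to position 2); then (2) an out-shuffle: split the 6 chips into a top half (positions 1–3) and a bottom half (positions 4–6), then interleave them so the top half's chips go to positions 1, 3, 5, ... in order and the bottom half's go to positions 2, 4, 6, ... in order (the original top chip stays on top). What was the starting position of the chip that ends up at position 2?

Undo the operations in reverse order, starting from position 2:
  undo op 2 (out-shuffle, from bottom half): 2 ← 4
  undo op 1 (in-shuffle, from top half): 4 ← 2
So the chip at position 2 came from original position 2.

2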